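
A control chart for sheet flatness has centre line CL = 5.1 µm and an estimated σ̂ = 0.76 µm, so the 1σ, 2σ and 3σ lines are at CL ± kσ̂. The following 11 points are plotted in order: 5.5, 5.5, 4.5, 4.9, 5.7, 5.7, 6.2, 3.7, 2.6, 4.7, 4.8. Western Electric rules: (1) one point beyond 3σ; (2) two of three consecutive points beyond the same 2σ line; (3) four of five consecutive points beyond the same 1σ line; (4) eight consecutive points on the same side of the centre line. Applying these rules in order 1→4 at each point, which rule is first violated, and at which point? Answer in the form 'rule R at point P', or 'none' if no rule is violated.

Zone of each point (C = within 1σ̂, B = 1σ̂–2σ̂, A = 2σ̂–3σ̂, * = beyond 3σ̂; sign = side of CL): 1:+C, 2:+C, 3:-C, 4:-C, 5:+C, 6:+C, 7:+B, 8:-B, 9:-*, 10:-C, 11:-C
Rule 1 (one point beyond the 3σ limits) is satisfied at point 9.

rule 1 at point 9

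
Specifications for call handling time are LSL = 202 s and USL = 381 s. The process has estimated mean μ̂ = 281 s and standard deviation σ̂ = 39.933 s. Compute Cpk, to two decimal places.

0.66

Cpu = (USL − μ̂) / (3σ̂) = (381 − 281) / (3 × 39.933) = 0.8347; Cpl = (μ̂ − LSL) / (3σ̂) = (281 − 202) / (3 × 39.933) = 0.6594; Cpk = min(Cpu, Cpl) = 0.6594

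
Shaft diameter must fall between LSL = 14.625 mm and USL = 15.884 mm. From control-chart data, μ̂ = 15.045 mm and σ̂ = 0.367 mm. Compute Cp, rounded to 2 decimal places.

Cp = (USL − LSL) / (6σ̂) = (15.884 − 14.625) / (6 × 0.367) = 1.2590 / 2.2020 = 0.5718

0.57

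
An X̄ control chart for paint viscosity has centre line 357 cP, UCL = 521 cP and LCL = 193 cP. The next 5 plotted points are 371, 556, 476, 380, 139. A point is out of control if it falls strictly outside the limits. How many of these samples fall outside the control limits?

2

Compare each point to [193, 521]: sample 2 = 556 > UCL; sample 5 = 139 < LCL.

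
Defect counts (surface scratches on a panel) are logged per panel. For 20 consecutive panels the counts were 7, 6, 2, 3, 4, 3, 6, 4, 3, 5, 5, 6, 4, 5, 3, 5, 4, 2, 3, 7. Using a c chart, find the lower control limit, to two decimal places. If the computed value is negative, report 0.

0.00

c̄ = (7 + 6 + 2 + 3 + 4 + 3 + 6 + 4 + 3 + 5 + 5 + 6 + 4 + 5 + 3 + 5 + 4 + 2 + 3 + 7) / 20 = 87 / 20 = 4.3500
LCL = c̄ − 3√c̄ = 4.3500 − 3 × 2.0857 = -1.9070 → 0 (cannot be negative)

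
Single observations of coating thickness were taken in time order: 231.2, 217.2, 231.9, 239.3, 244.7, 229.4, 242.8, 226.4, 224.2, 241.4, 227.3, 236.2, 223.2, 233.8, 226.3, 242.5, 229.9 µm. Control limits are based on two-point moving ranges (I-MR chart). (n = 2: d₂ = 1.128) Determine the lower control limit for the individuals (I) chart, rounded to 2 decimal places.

X̄ = (231.2 + 217.2 + 231.9 + 239.3 + 244.7 + 229.4 + 242.8 + 226.4 + 224.2 + 241.4 + 227.3 + 236.2 + 223.2 + 233.8 + 226.3 + 242.5 + 229.9) / 17 = 232.2176
Moving ranges: 14.0, 14.7, 7.4, 5.4, 15.3, 13.4, 16.4, 2.2, 17.2, 14.1, 8.9, 13.0, 10.6, 7.5, 16.2, 12.6; M̄R̄ = 188.9000 / 16 = 11.8063
LCL = X̄ − 3·M̄R̄/d₂ = 232.2176 − 3 × 11.8063 / 1.128 = 200.8180

200.82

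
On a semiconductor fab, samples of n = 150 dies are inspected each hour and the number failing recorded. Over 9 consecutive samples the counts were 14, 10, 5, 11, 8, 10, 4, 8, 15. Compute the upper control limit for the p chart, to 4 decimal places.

0.1225

p̄ = Σdᵢ / (k·n) = 85 / (9 × 150) = 0.06296
UCL = p̄ + 3·√(p̄(1−p̄)/n) = 0.06296 + 3 × √(0.06296×0.93704/150) = 0.06296 + 3 × 0.01983 = 0.12246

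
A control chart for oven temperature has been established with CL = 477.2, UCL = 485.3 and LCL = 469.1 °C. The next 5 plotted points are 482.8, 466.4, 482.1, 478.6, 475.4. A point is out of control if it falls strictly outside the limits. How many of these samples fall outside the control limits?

Compare each point to [469.1, 485.3]: sample 2 = 466.4 < LCL.

1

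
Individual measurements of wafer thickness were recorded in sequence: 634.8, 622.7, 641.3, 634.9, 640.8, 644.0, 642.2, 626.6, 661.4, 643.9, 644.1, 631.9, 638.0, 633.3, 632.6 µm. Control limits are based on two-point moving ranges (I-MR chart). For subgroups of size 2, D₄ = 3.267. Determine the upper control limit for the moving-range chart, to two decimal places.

32.62

Moving ranges: 12.1, 18.6, 6.4, 5.9, 3.2, 1.8, 15.6, 34.8, 17.5, 0.2, 12.2, 6.1, 4.7, 0.7; M̄R̄ = 139.8000 / 14 = 9.9857
UCL_MR = D₄·M̄R̄ = 3.267 × 9.9857 = 32.6233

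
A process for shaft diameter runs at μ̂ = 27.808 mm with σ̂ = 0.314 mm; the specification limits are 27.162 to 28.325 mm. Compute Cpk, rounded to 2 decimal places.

0.55

Cpu = (USL − μ̂) / (3σ̂) = (28.325 − 27.808) / (3 × 0.314) = 0.5488; Cpl = (μ̂ − LSL) / (3σ̂) = (27.808 − 27.162) / (3 × 0.314) = 0.6858; Cpk = min(Cpu, Cpl) = 0.5488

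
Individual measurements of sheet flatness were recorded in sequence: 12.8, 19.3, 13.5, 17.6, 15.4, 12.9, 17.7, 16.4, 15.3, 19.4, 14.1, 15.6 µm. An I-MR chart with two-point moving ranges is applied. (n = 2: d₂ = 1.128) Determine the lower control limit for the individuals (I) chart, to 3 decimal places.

6.356

X̄ = (12.8 + 19.3 + 13.5 + 17.6 + 15.4 + 12.9 + 17.7 + 16.4 + 15.3 + 19.4 + 14.1 + 15.6) / 12 = 15.8333
Moving ranges: 6.5, 5.8, 4.1, 2.2, 2.5, 4.8, 1.3, 1.1, 4.1, 5.3, 1.5; M̄R̄ = 39.2000 / 11 = 3.5636
LCL = X̄ − 3·M̄R̄/d₂ = 15.8333 − 3 × 3.5636 / 1.128 = 6.3556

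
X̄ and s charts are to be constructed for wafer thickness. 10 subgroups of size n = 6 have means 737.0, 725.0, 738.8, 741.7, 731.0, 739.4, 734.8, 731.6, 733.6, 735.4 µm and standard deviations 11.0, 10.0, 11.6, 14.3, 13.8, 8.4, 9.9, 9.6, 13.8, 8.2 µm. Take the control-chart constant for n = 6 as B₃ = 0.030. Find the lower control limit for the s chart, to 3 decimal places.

s̄ = (11.0 + 10.0 + 11.6 + 14.3 + 13.8 + 8.4 + 9.9 + 9.6 + 13.8 + 8.2) / 10 = 11.0600
LCL_s = B₃·s̄ = 0.030 × 11.0600 = 0.3318

0.332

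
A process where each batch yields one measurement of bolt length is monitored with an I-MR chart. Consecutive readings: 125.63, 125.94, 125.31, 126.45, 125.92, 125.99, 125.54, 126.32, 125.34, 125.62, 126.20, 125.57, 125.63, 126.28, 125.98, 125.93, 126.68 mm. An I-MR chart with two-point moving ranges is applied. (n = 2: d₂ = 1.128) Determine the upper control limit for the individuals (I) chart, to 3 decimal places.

X̄ = (125.63 + 125.94 + 125.31 + 126.45 + 125.92 + 125.99 + 125.54 + 126.32 + 125.34 + 125.62 + 126.20 + 125.57 + 125.63 + 126.28 + 125.98 + 125.93 + 126.68) / 17 = 125.9018
Moving ranges: 0.31, 0.63, 1.14, 0.53, 0.07, 0.45, 0.78, 0.98, 0.28, 0.58, 0.63, 0.06, 0.65, 0.30, 0.05, 0.75; M̄R̄ = 8.1900 / 16 = 0.5119
UCL = X̄ + 3·M̄R̄/d₂ = 125.9018 + 3 × 0.5119 / 1.128 = 127.2631

127.263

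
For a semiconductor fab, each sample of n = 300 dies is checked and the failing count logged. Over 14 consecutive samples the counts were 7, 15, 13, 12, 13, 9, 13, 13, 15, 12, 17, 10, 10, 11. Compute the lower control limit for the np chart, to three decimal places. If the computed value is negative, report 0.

p̄ = Σdᵢ / (k·n) = 170 / (14 × 300) = 0.04048
LCL = np̄ − 3·√(np̄(1−p̄)) = 12.1429 − 3 × 3.4134 = 1.9026

1.903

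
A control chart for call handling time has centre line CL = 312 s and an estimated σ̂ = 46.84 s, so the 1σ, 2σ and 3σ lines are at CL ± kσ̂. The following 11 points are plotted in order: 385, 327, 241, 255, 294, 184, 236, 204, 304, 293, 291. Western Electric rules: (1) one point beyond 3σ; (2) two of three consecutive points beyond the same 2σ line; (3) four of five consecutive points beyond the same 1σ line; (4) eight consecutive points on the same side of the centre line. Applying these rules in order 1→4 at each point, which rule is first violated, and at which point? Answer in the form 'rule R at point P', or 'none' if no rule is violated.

Zone of each point (C = within 1σ̂, B = 1σ̂–2σ̂, A = 2σ̂–3σ̂, * = beyond 3σ̂; sign = side of CL): 1:+B, 2:+C, 3:-B, 4:-B, 5:-C, 6:-A, 7:-B, 8:-A, 9:-C, 10:-C, 11:-C
Rule 3 (four of five consecutive points beyond the same 1σ limit) is satisfied at point 7.

rule 3 at point 7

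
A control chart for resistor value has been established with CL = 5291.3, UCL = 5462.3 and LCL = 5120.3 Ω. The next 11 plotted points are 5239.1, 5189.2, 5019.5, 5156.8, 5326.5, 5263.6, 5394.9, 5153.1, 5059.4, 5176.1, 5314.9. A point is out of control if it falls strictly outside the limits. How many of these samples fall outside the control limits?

Compare each point to [5120.3, 5462.3]: sample 3 = 5019.5 < LCL; sample 9 = 5059.4 < LCL.

2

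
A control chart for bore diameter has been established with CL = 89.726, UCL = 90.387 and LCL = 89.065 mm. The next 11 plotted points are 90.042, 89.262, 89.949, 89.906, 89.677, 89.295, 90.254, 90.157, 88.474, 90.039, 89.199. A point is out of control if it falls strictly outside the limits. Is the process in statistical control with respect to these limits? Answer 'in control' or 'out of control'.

out of control

Compare each point to [89.065, 90.387]: sample 9 = 88.474 < LCL.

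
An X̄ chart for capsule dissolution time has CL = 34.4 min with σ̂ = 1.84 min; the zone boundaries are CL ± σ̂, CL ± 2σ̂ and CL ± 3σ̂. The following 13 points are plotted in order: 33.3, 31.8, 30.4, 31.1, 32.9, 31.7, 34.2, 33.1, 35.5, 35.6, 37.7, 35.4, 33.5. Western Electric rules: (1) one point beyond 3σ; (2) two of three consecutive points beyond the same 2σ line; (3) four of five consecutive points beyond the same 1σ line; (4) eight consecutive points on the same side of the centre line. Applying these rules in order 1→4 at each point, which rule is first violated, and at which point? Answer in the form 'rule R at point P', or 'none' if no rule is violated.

rule 3 at point 6

Zone of each point (C = within 1σ̂, B = 1σ̂–2σ̂, A = 2σ̂–3σ̂, * = beyond 3σ̂; sign = side of CL): 1:-C, 2:-B, 3:-A, 4:-B, 5:-C, 6:-B, 7:-C, 8:-C, 9:+C, 10:+C, 11:+B, 12:+C, 13:-C
Rule 3 (four of five consecutive points beyond the same 1σ limit) is satisfied at point 6.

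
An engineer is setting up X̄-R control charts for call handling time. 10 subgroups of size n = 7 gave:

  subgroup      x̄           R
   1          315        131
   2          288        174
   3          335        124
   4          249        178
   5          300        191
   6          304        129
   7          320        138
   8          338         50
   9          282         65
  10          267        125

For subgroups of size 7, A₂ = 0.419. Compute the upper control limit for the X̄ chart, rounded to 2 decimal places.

354.48

X̄̄ = (315 + 288 + 335 + 249 + 300 + 304 + 320 + 338 + 282 + 267) / 10 = 2998.0000 / 10 = 299.8000
R̄ = (131 + 174 + 124 + 178 + 191 + 129 + 138 + 50 + 65 + 125) / 10 = 1305.0000 / 10 = 130.5000
UCL = X̄̄ + A₂·R̄ = 299.8000 + 0.419 × 130.5000 = 354.4795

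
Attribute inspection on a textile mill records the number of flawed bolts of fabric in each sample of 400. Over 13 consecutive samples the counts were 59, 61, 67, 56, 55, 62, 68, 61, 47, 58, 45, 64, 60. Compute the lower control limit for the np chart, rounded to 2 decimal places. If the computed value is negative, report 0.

37.46

p̄ = Σdᵢ / (k·n) = 763 / (13 × 400) = 0.14673
LCL = np̄ − 3·√(np̄(1−p̄)) = 58.6923 − 3 × 7.0767 = 37.4621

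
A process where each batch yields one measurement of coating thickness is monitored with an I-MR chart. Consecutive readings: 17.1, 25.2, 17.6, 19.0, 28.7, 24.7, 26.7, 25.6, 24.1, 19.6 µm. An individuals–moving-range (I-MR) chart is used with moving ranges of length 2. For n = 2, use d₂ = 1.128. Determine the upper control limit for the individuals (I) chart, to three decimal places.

X̄ = (17.1 + 25.2 + 17.6 + 19.0 + 28.7 + 24.7 + 26.7 + 25.6 + 24.1 + 19.6) / 10 = 22.8300
Moving ranges: 8.1, 7.6, 1.4, 9.7, 4.0, 2.0, 1.1, 1.5, 4.5; M̄R̄ = 39.9000 / 9 = 4.4333
UCL = X̄ + 3·M̄R̄/d₂ = 22.8300 + 3 × 4.4333 / 1.128 = 34.6208

34.621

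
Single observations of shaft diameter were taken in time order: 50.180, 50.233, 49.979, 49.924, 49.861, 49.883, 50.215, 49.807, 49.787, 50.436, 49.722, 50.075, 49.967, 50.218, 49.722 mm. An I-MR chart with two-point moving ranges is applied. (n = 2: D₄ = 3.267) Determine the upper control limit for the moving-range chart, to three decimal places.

0.882

Moving ranges: 0.053, 0.254, 0.055, 0.063, 0.022, 0.332, 0.408, 0.020, 0.649, 0.714, 0.353, 0.108, 0.251, 0.496; M̄R̄ = 3.7780 / 14 = 0.2699
UCL_MR = D₄·M̄R̄ = 3.267 × 0.2699 = 0.8816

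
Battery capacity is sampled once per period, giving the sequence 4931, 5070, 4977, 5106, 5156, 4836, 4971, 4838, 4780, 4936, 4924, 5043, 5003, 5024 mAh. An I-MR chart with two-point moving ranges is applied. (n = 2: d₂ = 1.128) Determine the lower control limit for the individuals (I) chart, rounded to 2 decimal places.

X̄ = (4931 + 5070 + 4977 + 5106 + 5156 + 4836 + 4971 + 4838 + 4780 + 4936 + 4924 + 5043 + 5003 + 5024) / 14 = 4971.0714
Moving ranges: 139, 93, 129, 50, 320, 135, 133, 58, 156, 12, 119, 40, 21; M̄R̄ = 1405.0000 / 13 = 108.0769
LCL = X̄ − 3·M̄R̄/d₂ = 4971.0714 − 3 × 108.0769 / 1.128 = 4683.6328

4683.63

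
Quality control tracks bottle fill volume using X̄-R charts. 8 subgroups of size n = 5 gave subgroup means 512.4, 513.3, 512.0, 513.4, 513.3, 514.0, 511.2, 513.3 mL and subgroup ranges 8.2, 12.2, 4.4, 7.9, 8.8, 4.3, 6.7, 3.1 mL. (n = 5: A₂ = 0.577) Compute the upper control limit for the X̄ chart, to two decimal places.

516.87

X̄̄ = (512.4 + 513.3 + 512.0 + 513.4 + 513.3 + 514.0 + 511.2 + 513.3) / 8 = 4102.9000 / 8 = 512.8625
R̄ = (8.2 + 12.2 + 4.4 + 7.9 + 8.8 + 4.3 + 6.7 + 3.1) / 8 = 55.6000 / 8 = 6.9500
UCL = X̄̄ + A₂·R̄ = 512.8625 + 0.577 × 6.9500 = 516.8726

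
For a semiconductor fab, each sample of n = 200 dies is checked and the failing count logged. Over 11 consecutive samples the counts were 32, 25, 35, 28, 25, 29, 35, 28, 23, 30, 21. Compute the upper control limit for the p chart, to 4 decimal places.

0.2153

p̄ = Σdᵢ / (k·n) = 311 / (11 × 200) = 0.14136
UCL = p̄ + 3·√(p̄(1−p̄)/n) = 0.14136 + 3 × √(0.14136×0.85864/200) = 0.14136 + 3 × 0.02464 = 0.21527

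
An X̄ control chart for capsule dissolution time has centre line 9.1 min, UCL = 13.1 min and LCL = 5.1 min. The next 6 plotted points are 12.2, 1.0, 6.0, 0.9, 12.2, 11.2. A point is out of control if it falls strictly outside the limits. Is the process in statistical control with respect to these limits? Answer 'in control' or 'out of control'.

out of control

Compare each point to [5.1, 13.1]: sample 2 = 1.0 < LCL; sample 4 = 0.9 < LCL.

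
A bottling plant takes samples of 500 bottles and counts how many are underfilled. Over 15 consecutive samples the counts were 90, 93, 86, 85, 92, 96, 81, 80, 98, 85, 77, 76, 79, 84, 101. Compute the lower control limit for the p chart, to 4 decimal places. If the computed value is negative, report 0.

p̄ = Σdᵢ / (k·n) = 1303 / (15 × 500) = 0.17373
LCL = p̄ − 3·√(p̄(1−p̄)/n) = 0.17373 − 3 × 0.01694 = 0.12290

0.1229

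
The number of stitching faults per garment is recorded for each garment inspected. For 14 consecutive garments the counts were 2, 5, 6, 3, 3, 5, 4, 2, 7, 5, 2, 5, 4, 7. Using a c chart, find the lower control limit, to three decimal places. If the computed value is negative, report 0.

0.000

c̄ = (2 + 5 + 6 + 3 + 3 + 5 + 4 + 2 + 7 + 5 + 2 + 5 + 4 + 7) / 14 = 60 / 14 = 4.2857
LCL = c̄ − 3√c̄ = 4.2857 − 3 × 2.0702 = -1.9249 → 0 (cannot be negative)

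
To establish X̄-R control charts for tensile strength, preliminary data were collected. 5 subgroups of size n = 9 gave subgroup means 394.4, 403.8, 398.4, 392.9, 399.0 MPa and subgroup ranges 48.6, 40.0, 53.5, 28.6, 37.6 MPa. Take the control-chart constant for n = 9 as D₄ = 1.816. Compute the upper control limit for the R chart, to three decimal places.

75.655

R̄ = (48.6 + 40.0 + 53.5 + 28.6 + 37.6) / 5 = 208.3000 / 5 = 41.6600
UCL_R = D₄·R̄ = 1.816 × 41.6600 = 75.6546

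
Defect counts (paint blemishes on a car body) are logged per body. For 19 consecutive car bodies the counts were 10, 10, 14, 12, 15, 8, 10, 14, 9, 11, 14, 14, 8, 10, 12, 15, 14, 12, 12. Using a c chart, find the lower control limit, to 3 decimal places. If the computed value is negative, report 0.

1.489

c̄ = (10 + 10 + 14 + 12 + 15 + 8 + 10 + 14 + 9 + 11 + 14 + 14 + 8 + 10 + 12 + 15 + 14 + 12 + 12) / 19 = 224 / 19 = 11.7895
LCL = c̄ − 3√c̄ = 11.7895 − 3 × 3.4336 = 1.4887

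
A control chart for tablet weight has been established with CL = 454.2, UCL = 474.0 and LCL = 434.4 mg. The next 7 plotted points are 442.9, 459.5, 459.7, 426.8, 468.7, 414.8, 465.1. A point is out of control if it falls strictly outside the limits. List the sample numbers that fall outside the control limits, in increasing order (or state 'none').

4, 6

Compare each point to [434.4, 474.0]: sample 4 = 426.8 < LCL; sample 6 = 414.8 < LCL.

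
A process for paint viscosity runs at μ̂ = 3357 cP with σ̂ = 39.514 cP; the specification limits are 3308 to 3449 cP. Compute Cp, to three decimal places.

Cp = (USL − LSL) / (6σ̂) = (3449 − 3308) / (6 × 39.514) = 141.0000 / 237.0840 = 0.5947

0.595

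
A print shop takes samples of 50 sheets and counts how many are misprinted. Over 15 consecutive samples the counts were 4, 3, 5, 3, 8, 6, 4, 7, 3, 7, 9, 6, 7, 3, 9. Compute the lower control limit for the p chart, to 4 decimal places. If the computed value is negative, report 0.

0.0000

p̄ = Σdᵢ / (k·n) = 84 / (15 × 50) = 0.11200
LCL = p̄ − 3·√(p̄(1−p̄)/n) = 0.11200 − 3 × 0.04460 = -0.02180 → 0 (negative, so LCL = 0)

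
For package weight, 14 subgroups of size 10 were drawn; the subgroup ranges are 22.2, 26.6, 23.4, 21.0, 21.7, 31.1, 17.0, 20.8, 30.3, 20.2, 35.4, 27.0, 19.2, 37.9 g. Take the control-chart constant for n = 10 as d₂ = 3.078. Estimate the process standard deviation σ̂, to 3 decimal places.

R̄ = (22.2 + 26.6 + 23.4 + 21.0 + 21.7 + 31.1 + 17.0 + 20.8 + 30.3 + 20.2 + 35.4 + 27.0 + 19.2 + 37.9) / 14 = 25.2714
σ̂ = R̄ / d₂ = 25.2714 / 3.078 = 8.2103

8.210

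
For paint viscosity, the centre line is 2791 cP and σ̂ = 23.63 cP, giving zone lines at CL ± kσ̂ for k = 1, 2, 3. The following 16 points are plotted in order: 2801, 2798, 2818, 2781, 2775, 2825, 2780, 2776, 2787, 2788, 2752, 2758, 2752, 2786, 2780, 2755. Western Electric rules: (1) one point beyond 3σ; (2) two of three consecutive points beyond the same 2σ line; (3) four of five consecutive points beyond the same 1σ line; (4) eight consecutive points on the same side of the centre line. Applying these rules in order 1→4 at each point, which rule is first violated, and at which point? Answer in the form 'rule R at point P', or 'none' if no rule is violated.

rule 4 at point 14

Zone of each point (C = within 1σ̂, B = 1σ̂–2σ̂, A = 2σ̂–3σ̂, * = beyond 3σ̂; sign = side of CL): 1:+C, 2:+C, 3:+B, 4:-C, 5:-C, 6:+B, 7:-C, 8:-C, 9:-C, 10:-C, 11:-B, 12:-B, 13:-B, 14:-C, 15:-C, 16:-B
Rule 4 (eight consecutive points on the same side of the centre line) is satisfied at point 14.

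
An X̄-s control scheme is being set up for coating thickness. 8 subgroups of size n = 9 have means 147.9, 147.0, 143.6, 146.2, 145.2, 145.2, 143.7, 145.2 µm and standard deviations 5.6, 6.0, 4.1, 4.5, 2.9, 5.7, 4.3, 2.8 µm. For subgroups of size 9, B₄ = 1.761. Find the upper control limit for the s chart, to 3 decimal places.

s̄ = (5.6 + 6.0 + 4.1 + 4.5 + 2.9 + 5.7 + 4.3 + 2.8) / 8 = 4.4875
UCL_s = B₄·s̄ = 1.761 × 4.4875 = 7.9025

7.902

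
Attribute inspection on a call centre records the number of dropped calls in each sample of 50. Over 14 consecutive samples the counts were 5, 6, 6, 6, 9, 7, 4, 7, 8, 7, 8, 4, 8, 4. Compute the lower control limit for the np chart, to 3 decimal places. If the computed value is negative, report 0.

0.000

p̄ = Σdᵢ / (k·n) = 89 / (14 × 50) = 0.12714
LCL = np̄ − 3·√(np̄(1−p̄)) = 6.3571 − 3 × 2.3556 = -0.7097 → 0 (negative, so LCL = 0)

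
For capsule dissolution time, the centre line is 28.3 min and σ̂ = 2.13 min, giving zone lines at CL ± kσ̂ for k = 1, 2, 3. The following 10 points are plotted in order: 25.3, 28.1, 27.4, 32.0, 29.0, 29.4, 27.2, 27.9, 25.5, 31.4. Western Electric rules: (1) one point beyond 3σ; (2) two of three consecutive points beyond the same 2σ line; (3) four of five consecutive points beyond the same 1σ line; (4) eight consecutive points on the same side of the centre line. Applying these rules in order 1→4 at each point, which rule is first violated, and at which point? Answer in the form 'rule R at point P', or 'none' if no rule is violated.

none

Zone of each point (C = within 1σ̂, B = 1σ̂–2σ̂, A = 2σ̂–3σ̂, * = beyond 3σ̂; sign = side of CL): 1:-B, 2:-C, 3:-C, 4:+B, 5:+C, 6:+C, 7:-C, 8:-C, 9:-B, 10:+B
No rule fires across all 10 points.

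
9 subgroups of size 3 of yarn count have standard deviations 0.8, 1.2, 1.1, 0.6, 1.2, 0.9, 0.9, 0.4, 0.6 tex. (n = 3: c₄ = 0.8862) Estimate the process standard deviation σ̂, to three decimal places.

0.965

s̄ = (0.8 + 1.2 + 1.1 + 0.6 + 1.2 + 0.9 + 0.9 + 0.4 + 0.6) / 9 = 0.8556
σ̂ = s̄ / c₄ = 0.8556 / 0.8862 = 0.9654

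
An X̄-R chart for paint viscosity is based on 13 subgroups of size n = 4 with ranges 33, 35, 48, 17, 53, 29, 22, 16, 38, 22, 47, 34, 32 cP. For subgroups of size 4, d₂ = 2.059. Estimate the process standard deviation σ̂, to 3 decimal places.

R̄ = (33 + 35 + 48 + 17 + 53 + 29 + 22 + 16 + 38 + 22 + 47 + 34 + 32) / 13 = 32.7692
σ̂ = R̄ / d₂ = 32.7692 / 2.059 = 15.9151

15.915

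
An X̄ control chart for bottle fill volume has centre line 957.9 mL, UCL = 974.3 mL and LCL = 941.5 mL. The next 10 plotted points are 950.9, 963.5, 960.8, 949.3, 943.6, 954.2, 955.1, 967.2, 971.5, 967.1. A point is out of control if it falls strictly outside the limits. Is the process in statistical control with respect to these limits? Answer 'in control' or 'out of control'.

All 10 points lie within [941.5, 974.3].

in control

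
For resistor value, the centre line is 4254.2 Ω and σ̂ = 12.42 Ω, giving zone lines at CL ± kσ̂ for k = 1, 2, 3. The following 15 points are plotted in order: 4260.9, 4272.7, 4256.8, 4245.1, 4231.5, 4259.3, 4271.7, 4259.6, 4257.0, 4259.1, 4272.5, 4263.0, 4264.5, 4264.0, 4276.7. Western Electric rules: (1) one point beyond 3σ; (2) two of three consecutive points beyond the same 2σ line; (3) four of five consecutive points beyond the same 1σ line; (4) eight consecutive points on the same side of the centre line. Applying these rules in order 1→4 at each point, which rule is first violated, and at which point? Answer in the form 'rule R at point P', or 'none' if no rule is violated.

rule 4 at point 13

Zone of each point (C = within 1σ̂, B = 1σ̂–2σ̂, A = 2σ̂–3σ̂, * = beyond 3σ̂; sign = side of CL): 1:+C, 2:+B, 3:+C, 4:-C, 5:-B, 6:+C, 7:+B, 8:+C, 9:+C, 10:+C, 11:+B, 12:+C, 13:+C, 14:+C, 15:+B
Rule 4 (eight consecutive points on the same side of the centre line) is satisfied at point 13.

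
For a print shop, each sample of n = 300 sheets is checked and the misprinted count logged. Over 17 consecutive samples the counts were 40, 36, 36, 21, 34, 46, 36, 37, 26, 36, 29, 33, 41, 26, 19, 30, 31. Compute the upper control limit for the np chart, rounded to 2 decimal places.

48.97

p̄ = Σdᵢ / (k·n) = 557 / (17 × 300) = 0.10922
UCL = np̄ + 3·√(np̄(1−p̄)) = 32.7647 + 3 × √(32.7647×0.89078) = 32.7647 + 3 × 5.4024 = 48.9720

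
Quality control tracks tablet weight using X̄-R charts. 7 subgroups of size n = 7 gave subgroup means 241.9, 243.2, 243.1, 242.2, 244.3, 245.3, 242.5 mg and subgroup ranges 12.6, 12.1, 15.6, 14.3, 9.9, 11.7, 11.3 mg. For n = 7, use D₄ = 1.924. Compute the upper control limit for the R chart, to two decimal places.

R̄ = (12.6 + 12.1 + 15.6 + 14.3 + 9.9 + 11.7 + 11.3) / 7 = 87.5000 / 7 = 12.5000
UCL_R = D₄·R̄ = 1.924 × 12.5000 = 24.0500

24.05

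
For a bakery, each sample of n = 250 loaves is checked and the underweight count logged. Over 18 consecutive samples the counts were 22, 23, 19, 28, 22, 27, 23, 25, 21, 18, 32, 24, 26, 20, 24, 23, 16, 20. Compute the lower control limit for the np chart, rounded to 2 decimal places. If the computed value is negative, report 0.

9.25

p̄ = Σdᵢ / (k·n) = 413 / (18 × 250) = 0.09178
LCL = np̄ − 3·√(np̄(1−p̄)) = 22.9444 − 3 × 4.5649 = 9.2496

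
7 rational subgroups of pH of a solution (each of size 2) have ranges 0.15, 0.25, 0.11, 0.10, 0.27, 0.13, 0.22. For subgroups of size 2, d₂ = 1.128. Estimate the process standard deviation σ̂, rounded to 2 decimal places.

0.16

R̄ = (0.15 + 0.25 + 0.11 + 0.10 + 0.27 + 0.13 + 0.22) / 7 = 0.1757
σ̂ = R̄ / d₂ = 0.1757 / 1.128 = 0.1558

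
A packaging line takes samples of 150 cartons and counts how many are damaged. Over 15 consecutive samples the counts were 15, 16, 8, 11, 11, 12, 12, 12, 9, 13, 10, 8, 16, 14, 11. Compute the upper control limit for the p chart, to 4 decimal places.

p̄ = Σdᵢ / (k·n) = 178 / (15 × 150) = 0.07911
UCL = p̄ + 3·√(p̄(1−p̄)/n) = 0.07911 + 3 × √(0.07911×0.92089/150) = 0.07911 + 3 × 0.02204 = 0.14523

0.1452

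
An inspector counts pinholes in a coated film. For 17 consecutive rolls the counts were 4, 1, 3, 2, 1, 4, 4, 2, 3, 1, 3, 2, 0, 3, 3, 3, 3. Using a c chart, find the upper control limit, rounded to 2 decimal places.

7.19

c̄ = (4 + 1 + 3 + 2 + 1 + 4 + 4 + 2 + 3 + 1 + 3 + 2 + 0 + 3 + 3 + 3 + 3) / 17 = 42 / 17 = 2.4706
UCL = c̄ + 3√c̄ = 2.4706 + 3 × √2.4706 = 2.4706 + 3 × 1.5718 = 7.1860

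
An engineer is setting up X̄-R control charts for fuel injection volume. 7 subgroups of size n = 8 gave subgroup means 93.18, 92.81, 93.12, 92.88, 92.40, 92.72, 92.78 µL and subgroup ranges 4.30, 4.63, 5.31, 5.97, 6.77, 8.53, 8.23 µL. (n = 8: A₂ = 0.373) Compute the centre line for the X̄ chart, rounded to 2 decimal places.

92.84

X̄̄ = (93.18 + 92.81 + 93.12 + 92.88 + 92.40 + 92.72 + 92.78) / 7 = 649.8900 / 7 = 92.8414
CL = X̄̄ = 92.8414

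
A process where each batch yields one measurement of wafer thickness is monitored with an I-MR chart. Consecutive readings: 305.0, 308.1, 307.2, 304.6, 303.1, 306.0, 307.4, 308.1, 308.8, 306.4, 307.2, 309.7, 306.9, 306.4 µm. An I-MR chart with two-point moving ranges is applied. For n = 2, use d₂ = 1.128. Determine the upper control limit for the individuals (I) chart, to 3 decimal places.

X̄ = (305.0 + 308.1 + 307.2 + 304.6 + 303.1 + 306.0 + 307.4 + 308.1 + 308.8 + 306.4 + 307.2 + 309.7 + 306.9 + 306.4) / 14 = 306.7786
Moving ranges: 3.1, 0.9, 2.6, 1.5, 2.9, 1.4, 0.7, 0.7, 2.4, 0.8, 2.5, 2.8, 0.5; M̄R̄ = 22.8000 / 13 = 1.7538
UCL = X̄ + 3·M̄R̄/d₂ = 306.7786 + 3 × 1.7538 / 1.128 = 311.4431

311.443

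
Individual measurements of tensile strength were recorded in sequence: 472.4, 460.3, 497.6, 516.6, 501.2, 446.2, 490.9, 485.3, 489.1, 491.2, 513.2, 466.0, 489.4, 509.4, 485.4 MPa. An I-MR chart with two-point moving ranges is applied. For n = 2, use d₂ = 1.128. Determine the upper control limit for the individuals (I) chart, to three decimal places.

X̄ = (472.4 + 460.3 + 497.6 + 516.6 + 501.2 + 446.2 + 490.9 + 485.3 + 489.1 + 491.2 + 513.2 + 466.0 + 489.4 + 509.4 + 485.4) / 15 = 487.6133
Moving ranges: 12.1, 37.3, 19.0, 15.4, 55.0, 44.7, 5.6, 3.8, 2.1, 22.0, 47.2, 23.4, 20.0, 24.0; M̄R̄ = 331.6000 / 14 = 23.6857
UCL = X̄ + 3·M̄R̄/d₂ = 487.6133 + 3 × 23.6857 / 1.128 = 550.6073

550.607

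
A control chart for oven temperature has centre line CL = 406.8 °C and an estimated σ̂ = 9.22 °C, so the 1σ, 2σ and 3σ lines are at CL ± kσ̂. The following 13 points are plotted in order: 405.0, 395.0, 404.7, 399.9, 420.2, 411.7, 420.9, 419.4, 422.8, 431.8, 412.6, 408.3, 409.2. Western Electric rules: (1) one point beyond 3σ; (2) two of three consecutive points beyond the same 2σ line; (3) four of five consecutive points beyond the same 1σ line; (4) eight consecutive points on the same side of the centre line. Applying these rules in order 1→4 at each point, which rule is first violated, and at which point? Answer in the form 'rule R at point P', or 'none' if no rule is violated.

rule 3 at point 9

Zone of each point (C = within 1σ̂, B = 1σ̂–2σ̂, A = 2σ̂–3σ̂, * = beyond 3σ̂; sign = side of CL): 1:-C, 2:-B, 3:-C, 4:-C, 5:+B, 6:+C, 7:+B, 8:+B, 9:+B, 10:+A, 11:+C, 12:+C, 13:+C
Rule 3 (four of five consecutive points beyond the same 1σ limit) is satisfied at point 9.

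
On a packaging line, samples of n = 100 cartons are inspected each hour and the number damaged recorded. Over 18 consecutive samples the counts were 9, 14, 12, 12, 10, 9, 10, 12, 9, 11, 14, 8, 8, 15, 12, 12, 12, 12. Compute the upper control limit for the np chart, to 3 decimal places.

p̄ = Σdᵢ / (k·n) = 201 / (18 × 100) = 0.11167
UCL = np̄ + 3·√(np̄(1−p̄)) = 11.1667 + 3 × √(11.1667×0.88833) = 11.1667 + 3 × 3.1496 = 20.6153

20.615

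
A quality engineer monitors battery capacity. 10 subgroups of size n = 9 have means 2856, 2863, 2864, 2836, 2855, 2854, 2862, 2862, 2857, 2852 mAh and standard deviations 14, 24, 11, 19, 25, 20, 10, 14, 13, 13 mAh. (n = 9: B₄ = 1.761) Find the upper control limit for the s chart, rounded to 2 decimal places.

s̄ = (14 + 24 + 11 + 19 + 25 + 20 + 10 + 14 + 13 + 13) / 10 = 16.3000
UCL_s = B₄·s̄ = 1.761 × 16.3000 = 28.7043

28.70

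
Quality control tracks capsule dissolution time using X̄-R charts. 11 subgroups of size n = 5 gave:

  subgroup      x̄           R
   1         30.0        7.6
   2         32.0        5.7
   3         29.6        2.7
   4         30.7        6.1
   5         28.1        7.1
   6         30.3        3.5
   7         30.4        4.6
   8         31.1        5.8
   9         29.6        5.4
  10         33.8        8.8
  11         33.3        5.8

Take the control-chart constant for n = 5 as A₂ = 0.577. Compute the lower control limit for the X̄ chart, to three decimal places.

X̄̄ = (30.0 + 32.0 + 29.6 + 30.7 + 28.1 + 30.3 + 30.4 + 31.1 + 29.6 + 33.8 + 33.3) / 11 = 338.9000 / 11 = 30.8091
R̄ = (7.6 + 5.7 + 2.7 + 6.1 + 7.1 + 3.5 + 4.6 + 5.8 + 5.4 + 8.8 + 5.8) / 11 = 63.1000 / 11 = 5.7364
LCL = X̄̄ − A₂·R̄ = 30.8091 − 0.577 × 5.7364 = 27.4992

27.499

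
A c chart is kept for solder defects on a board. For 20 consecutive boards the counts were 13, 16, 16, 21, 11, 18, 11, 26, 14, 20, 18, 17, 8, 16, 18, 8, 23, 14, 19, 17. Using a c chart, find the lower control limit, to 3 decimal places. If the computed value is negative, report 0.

4.125

c̄ = (13 + 16 + 16 + 21 + 11 + 18 + 11 + 26 + 14 + 20 + 18 + 17 + 8 + 16 + 18 + 8 + 23 + 14 + 19 + 17) / 20 = 324 / 20 = 16.2000
LCL = c̄ − 3√c̄ = 16.2000 − 3 × 4.0249 = 4.1252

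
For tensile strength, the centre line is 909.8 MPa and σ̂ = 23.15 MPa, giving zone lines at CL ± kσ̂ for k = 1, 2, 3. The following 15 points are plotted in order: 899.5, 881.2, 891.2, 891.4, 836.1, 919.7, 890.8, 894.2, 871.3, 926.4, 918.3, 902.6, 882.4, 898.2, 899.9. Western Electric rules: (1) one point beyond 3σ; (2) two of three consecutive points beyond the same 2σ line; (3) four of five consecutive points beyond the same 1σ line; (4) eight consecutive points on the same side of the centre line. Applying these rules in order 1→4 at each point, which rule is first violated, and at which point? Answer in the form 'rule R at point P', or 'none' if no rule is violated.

rule 1 at point 5

Zone of each point (C = within 1σ̂, B = 1σ̂–2σ̂, A = 2σ̂–3σ̂, * = beyond 3σ̂; sign = side of CL): 1:-C, 2:-B, 3:-C, 4:-C, 5:-*, 6:+C, 7:-C, 8:-C, 9:-B, 10:+C, 11:+C, 12:-C, 13:-B, 14:-C, 15:-C
Rule 1 (one point beyond the 3σ limits) is satisfied at point 5.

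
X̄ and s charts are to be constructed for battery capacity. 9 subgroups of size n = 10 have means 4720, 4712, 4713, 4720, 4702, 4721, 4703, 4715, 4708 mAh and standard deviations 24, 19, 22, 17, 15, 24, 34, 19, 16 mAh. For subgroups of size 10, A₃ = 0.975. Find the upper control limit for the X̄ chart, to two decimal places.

4733.25

X̄̄ = (4720 + 4712 + 4713 + 4720 + 4702 + 4721 + 4703 + 4715 + 4708) / 9 = 4712.6667
s̄ = (24 + 19 + 22 + 17 + 15 + 24 + 34 + 19 + 16) / 9 = 21.1111
UCL = X̄̄ + A₃·s̄ = 4712.6667 + 0.975 × 21.1111 = 4733.2500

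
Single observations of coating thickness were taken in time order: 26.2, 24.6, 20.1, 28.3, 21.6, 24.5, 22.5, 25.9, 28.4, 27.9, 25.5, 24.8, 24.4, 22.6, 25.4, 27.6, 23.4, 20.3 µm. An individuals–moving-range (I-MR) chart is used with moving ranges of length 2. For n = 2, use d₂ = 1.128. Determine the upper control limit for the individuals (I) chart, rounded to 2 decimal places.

X̄ = (26.2 + 24.6 + 20.1 + 28.3 + 21.6 + 24.5 + 22.5 + 25.9 + 28.4 + 27.9 + 25.5 + 24.8 + 24.4 + 22.6 + 25.4 + 27.6 + 23.4 + 20.3) / 18 = 24.6667
Moving ranges: 1.6, 4.5, 8.2, 6.7, 2.9, 2.0, 3.4, 2.5, 0.5, 2.4, 0.7, 0.4, 1.8, 2.8, 2.2, 4.2, 3.1; M̄R̄ = 49.9000 / 17 = 2.9353
UCL = X̄ + 3·M̄R̄/d₂ = 24.6667 + 3 × 2.9353 / 1.128 = 32.4733

32.47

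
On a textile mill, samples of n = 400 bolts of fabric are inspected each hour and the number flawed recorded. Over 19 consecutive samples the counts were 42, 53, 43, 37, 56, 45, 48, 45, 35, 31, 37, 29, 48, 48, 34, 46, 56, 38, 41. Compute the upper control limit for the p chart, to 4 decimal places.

0.1532

p̄ = Σdᵢ / (k·n) = 812 / (19 × 400) = 0.10684
UCL = p̄ + 3·√(p̄(1−p̄)/n) = 0.10684 + 3 × √(0.10684×0.89316/400) = 0.10684 + 3 × 0.01545 = 0.15318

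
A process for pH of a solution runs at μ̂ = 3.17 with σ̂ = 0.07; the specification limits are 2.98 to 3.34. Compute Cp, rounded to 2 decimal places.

0.86

Cp = (USL − LSL) / (6σ̂) = (3.34 − 2.98) / (6 × 0.07) = 0.3600 / 0.4200 = 0.8571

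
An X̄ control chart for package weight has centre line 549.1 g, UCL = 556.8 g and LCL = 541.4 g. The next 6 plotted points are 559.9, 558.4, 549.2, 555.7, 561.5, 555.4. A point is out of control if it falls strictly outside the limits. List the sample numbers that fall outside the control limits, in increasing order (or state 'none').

Compare each point to [541.4, 556.8]: sample 1 = 559.9 > UCL; sample 2 = 558.4 > UCL; sample 5 = 561.5 > UCL.

1, 2, 5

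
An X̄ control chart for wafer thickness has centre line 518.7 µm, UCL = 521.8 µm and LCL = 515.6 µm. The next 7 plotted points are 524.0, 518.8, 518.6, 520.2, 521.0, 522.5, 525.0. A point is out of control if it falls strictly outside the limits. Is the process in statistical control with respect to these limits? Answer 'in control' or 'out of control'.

out of control

Compare each point to [515.6, 521.8]: sample 1 = 524.0 > UCL; sample 6 = 522.5 > UCL; sample 7 = 525.0 > UCL.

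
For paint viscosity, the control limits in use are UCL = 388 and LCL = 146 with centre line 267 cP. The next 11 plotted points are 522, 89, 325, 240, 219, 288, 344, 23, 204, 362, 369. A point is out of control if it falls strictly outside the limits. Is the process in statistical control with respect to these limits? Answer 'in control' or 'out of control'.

out of control

Compare each point to [146, 388]: sample 1 = 522 > UCL; sample 2 = 89 < LCL; sample 8 = 23 < LCL.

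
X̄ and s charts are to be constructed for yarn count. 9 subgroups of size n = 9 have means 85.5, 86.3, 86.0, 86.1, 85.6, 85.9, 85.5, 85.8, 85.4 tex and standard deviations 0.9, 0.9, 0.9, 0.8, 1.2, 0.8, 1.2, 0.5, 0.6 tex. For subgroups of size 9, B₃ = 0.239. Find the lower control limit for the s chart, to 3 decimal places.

0.207

s̄ = (0.9 + 0.9 + 0.9 + 0.8 + 1.2 + 0.8 + 1.2 + 0.5 + 0.6) / 9 = 0.8667
LCL_s = B₃·s̄ = 0.239 × 0.8667 = 0.2071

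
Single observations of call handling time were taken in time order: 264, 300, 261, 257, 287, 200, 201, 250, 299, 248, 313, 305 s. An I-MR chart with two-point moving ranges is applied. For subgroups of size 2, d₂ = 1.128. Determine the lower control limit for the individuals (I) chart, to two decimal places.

X̄ = (264 + 300 + 261 + 257 + 287 + 200 + 201 + 250 + 299 + 248 + 313 + 305) / 12 = 265.4167
Moving ranges: 36, 39, 4, 30, 87, 1, 49, 49, 51, 65, 8; M̄R̄ = 419.0000 / 11 = 38.0909
LCL = X̄ − 3·M̄R̄/d₂ = 265.4167 − 3 × 38.0909 / 1.128 = 164.1111

164.11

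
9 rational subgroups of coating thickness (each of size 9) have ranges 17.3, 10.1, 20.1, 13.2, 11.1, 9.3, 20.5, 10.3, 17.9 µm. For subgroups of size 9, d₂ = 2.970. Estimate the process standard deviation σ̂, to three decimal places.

R̄ = (17.3 + 10.1 + 20.1 + 13.2 + 11.1 + 9.3 + 20.5 + 10.3 + 17.9) / 9 = 14.4222
σ̂ = R̄ / d₂ = 14.4222 / 2.970 = 4.8560

4.856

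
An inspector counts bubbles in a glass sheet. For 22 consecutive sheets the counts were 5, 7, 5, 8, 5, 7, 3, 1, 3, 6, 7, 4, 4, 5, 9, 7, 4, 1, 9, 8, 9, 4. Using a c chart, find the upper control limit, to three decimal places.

c̄ = (5 + 7 + 5 + 8 + 5 + 7 + 3 + 1 + 3 + 6 + 7 + 4 + 4 + 5 + 9 + 7 + 4 + 1 + 9 + 8 + 9 + 4) / 22 = 121 / 22 = 5.5000
UCL = c̄ + 3√c̄ = 5.5000 + 3 × √5.5000 = 5.5000 + 3 × 2.3452 = 12.5356

12.536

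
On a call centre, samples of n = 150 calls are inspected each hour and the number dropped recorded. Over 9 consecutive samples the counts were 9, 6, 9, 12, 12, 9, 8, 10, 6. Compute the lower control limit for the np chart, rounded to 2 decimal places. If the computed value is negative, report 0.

p̄ = Σdᵢ / (k·n) = 81 / (9 × 150) = 0.06000
LCL = np̄ − 3·√(np̄(1−p̄)) = 9.0000 − 3 × 2.9086 = 0.2742

0.27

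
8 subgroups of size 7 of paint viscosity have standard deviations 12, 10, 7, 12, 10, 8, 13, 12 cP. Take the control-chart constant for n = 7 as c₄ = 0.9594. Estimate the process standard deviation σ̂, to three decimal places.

s̄ = (12 + 10 + 7 + 12 + 10 + 8 + 13 + 12) / 8 = 10.5000
σ̂ = s̄ / c₄ = 10.5000 / 0.9594 = 10.9443

10.944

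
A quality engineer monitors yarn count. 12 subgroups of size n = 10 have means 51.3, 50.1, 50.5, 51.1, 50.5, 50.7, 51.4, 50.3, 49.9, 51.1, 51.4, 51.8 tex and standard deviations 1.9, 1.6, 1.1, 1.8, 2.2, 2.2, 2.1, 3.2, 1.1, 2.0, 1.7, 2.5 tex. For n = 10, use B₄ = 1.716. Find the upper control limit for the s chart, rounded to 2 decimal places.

s̄ = (1.9 + 1.6 + 1.1 + 1.8 + 2.2 + 2.2 + 2.1 + 3.2 + 1.1 + 2.0 + 1.7 + 2.5) / 12 = 1.9500
UCL_s = B₄·s̄ = 1.716 × 1.9500 = 3.3462

3.35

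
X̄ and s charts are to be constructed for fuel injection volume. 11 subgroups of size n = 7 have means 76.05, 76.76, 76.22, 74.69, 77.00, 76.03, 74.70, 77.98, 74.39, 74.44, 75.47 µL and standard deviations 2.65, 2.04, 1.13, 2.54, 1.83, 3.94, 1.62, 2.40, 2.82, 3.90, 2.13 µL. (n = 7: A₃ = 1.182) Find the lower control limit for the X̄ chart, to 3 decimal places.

X̄̄ = (76.05 + 76.76 + 76.22 + 74.69 + 77.00 + 76.03 + 74.70 + 77.98 + 74.39 + 74.44 + 75.47) / 11 = 75.7936
s̄ = (2.65 + 2.04 + 1.13 + 2.54 + 1.83 + 3.94 + 1.62 + 2.40 + 2.82 + 3.90 + 2.13) / 11 = 2.4545
LCL = X̄̄ − A₃·s̄ = 75.7936 − 1.182 × 2.4545 = 72.8924

72.892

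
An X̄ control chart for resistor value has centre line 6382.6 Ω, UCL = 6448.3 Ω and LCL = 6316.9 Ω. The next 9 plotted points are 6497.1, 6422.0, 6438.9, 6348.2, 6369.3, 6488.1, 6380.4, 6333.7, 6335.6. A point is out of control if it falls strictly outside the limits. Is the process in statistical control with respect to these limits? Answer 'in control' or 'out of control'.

Compare each point to [6316.9, 6448.3]: sample 1 = 6497.1 > UCL; sample 6 = 6488.1 > UCL.

out of control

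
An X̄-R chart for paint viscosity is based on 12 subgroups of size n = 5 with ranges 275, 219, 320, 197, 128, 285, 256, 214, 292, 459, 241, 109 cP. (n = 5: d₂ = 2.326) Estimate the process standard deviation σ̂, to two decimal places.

107.30

R̄ = (275 + 219 + 320 + 197 + 128 + 285 + 256 + 214 + 292 + 459 + 241 + 109) / 12 = 249.5833
σ̂ = R̄ / d₂ = 249.5833 / 2.326 = 107.3015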